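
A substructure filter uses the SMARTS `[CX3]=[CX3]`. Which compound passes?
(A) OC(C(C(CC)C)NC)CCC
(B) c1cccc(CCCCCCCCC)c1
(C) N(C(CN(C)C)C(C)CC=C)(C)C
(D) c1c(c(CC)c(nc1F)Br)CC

[CX3]=[CX3] describes a non-aromatic C=C double bond between two sp2 carbons (an alkene).
(A) has an ethyl group (-CH2CH3) but its C-C bond is a single bond between CX4 carbons, not CX3=CX3.
(B) has an ethyl group (-CH2CH3) but its C-C bond is a single bond between CX4 carbons, not CX3=CX3.
(C) contains a vinyl group (-CH=CH2), which satisfies every atom and bond constraint.
(D) has an ethyl group (-CH2CH3) but its C-C bond is a single bond between CX4 carbons, not CX3=CX3.
So the answer is (C).

C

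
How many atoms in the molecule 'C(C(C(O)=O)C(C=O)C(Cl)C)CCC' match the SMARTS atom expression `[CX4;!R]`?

8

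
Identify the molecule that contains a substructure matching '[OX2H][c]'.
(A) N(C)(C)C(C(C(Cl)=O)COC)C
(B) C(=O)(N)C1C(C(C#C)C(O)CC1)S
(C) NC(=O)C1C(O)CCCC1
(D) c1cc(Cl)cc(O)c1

[OX2H][c] describes a hydroxyl oxygen attached to an aromatic carbon (a phenol).
(A) has a methoxy ether (-OCH3) but the oxygen has H0, not H1.
(B) has a hydroxyl group (-OH) but the -OH is on an aliphatic carbon, not an aromatic c.
(C) has a hydroxyl group (-OH) but the -OH is on an aliphatic carbon, not an aromatic c.
(D) contains a hydroxyl group (-OH), which satisfies every atom and bond constraint.
So the answer is (D).

D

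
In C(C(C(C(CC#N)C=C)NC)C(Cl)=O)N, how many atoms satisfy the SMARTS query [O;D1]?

The query [O;D1] means: aliphatic oxygen bonded to exactly one heavy atom.
Check the 15 heavy atoms by environment: 4× C (D2) → no; 4× C (D3) → no; 1× O (D1) → match; 1× Cl (D1) → no; 2× N (D1) → no; 1× N (D2) → no; 2× C (D1) → no.
That gives 1 matching atom.

1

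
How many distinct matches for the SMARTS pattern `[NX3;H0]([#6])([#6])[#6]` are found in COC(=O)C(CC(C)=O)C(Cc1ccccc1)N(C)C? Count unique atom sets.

[NX3;H0]([#6])([#6])[#6] is the SMARTS for a tertiary amine: a trivalent nitrogen with no H, bonded to three carbons.
Exactly one fragment in the molecule meets all constraints, giving 1 match.

1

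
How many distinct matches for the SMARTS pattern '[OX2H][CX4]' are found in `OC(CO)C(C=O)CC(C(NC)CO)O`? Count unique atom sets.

4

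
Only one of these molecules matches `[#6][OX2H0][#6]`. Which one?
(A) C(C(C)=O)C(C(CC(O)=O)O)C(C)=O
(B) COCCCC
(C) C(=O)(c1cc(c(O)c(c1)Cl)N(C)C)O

B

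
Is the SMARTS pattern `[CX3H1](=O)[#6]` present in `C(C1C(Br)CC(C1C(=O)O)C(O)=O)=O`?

Yes

The pattern [CX3H1](=O)[#6] describes an sp2 carbon with one H, double-bonded to O and single-bonded to carbon — an aldehyde.
The molecule carries an aldehyde (-CHO), whose atoms satisfy every constraint of the query, so the pattern matches.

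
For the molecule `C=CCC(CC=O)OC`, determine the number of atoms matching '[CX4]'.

4

Check the 9 heavy atoms by environment: 4× C (X4) → match; 3× C (X3) → no; 1× O (X1) → no; 1× O (X2) → no.
That gives 4 matching atoms.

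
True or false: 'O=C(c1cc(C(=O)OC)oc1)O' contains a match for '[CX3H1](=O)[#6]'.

The pattern [CX3H1](=O)[#6] describes an sp2 carbon with one H, double-bonded to O and single-bonded to carbon — an aldehyde.
The closest candidate here is a methyl-ester group (-C(=O)OCH3), but the carbonyl carbon has H0, not H1. No other fragment satisfies the full query, so there is no match.

False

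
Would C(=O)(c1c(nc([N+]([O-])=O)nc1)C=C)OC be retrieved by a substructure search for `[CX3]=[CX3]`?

The pattern [CX3]=[CX3] describes a non-aromatic C=C double bond between two sp2 carbons — an alkene.
The molecule carries a vinyl group (-CH=CH2), whose atoms satisfy every constraint of the query, so the pattern matches.

Yes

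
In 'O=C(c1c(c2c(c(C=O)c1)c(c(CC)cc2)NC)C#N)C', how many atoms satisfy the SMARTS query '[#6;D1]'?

3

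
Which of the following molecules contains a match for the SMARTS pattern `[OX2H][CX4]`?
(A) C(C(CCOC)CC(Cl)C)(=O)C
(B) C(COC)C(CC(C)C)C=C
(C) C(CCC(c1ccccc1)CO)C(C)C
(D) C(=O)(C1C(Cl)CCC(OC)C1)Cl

[OX2H][CX4] describes a hydroxyl oxygen bound to an sp3 (X4) carbon (an aliphatic alcohol).
(A) has a methoxy ether (-OCH3) but the oxygen has H0 (ether), not H1.
(B) has a methoxy ether (-OCH3) but the oxygen has H0 (ether), not H1.
(C) contains a hydroxyl group (-OH), which satisfies every atom and bond constraint.
(D) has a methoxy ether (-OCH3) but the oxygen has H0 (ether), not H1.
So the answer is (C).

C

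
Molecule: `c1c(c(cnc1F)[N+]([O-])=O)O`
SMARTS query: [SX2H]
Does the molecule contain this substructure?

The pattern [SX2H] describes an aliphatic sulfur with two connections, one being H — a thiol.
The closest candidate here is a hydroxyl group (-OH), but it is an -OH, not an -SH. No other fragment satisfies the full query, so there is no match.

No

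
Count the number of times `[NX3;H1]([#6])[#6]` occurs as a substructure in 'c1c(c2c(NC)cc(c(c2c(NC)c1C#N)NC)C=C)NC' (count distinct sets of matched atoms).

4

[NX3;H1]([#6])[#6] is the SMARTS for a secondary amine: a trivalent nitrogen with one H, bonded to two carbons.
The molecule carries 4 separate instances of an N-methylamino group (-NHCH3) meeting every constraint; each maps to a distinct set of atoms, giving 4 matches.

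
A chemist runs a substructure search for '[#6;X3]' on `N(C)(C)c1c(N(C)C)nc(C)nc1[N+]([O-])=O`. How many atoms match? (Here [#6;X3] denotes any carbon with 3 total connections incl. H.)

The query [#6;X3] means: any carbon (aromatic or not) with three total connections.
Check the 16 heavy atoms by environment: 2× n (aromatic, X2) → no; 4× c (aromatic, X3) → match; 1× N (charge +1, X3) → no; 1× O (charge -1, X1) → no; 1× O (X1) → no; 2× N (X3) → no; 5× C (X4) → no.
That gives 4 matching atoms.

4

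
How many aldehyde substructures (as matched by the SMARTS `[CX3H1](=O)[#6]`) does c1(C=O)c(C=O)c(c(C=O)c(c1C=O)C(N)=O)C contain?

4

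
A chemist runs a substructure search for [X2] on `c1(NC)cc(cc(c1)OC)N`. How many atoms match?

1

The query [X2] means: any atom with exactly two total connections (bonds + H).
Check the 11 heavy atoms by environment: 6× c (aromatic, X3) → no; 1× O (X2) → match; 2× C (X4) → no; 2× N (X3) → no.
That gives 1 matching atom.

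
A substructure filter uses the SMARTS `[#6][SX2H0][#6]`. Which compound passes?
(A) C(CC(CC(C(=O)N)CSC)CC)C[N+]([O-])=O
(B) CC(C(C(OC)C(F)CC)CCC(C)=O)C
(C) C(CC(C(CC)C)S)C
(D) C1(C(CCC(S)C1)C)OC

A

[#6][SX2H0][#6] describes an aliphatic sulfur bridging two carbons with no H on the sulfur (a thioether).
(A) contains a methylthio ether (-SCH3), which satisfies every atom and bond constraint.
(B) has a methoxy ether (-OCH3) but the bridging atom is O, not S.
(C) has a thiol (-SH) but the sulfur has H1, not H0 bridging two carbons.
(D) has a methoxy ether (-OCH3) but the bridging atom is O, not S.
So the answer is (A).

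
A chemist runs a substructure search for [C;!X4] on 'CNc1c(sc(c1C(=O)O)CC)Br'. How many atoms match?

1

Check the 13 heavy atoms by environment: 1× s (aromatic, X2) → no; 4× c (aromatic, X3) → no; 1× C (X3) → match; 1× O (X1) → no; 1× O (X2) → no; 1× N (X3) → no; 3× C (X4) → no; 1× Br (X1) → no.
That gives 1 matching atom.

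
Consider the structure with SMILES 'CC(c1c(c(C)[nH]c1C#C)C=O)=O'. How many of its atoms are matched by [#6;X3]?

Check the 13 heavy atoms by environment: 1× n (aromatic, X3) → no; 4× c (aromatic, X3) → match; 2× C (X3) → match; 2× O (X1) → no; 2× C (X2) → no; 2× C (X4) → no.
Summing the matching environments: 4 + 2 = 6 matching atoms.

6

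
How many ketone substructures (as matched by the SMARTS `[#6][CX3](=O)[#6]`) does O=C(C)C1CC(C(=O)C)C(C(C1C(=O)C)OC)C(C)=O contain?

[#6][CX3](=O)[#6] is the SMARTS for a ketone: a carbonyl carbon (no H) flanked by two carbons.
The molecule carries 4 separate instances of an acetyl/ketone group (-C(=O)CH3) meeting every constraint; each maps to a distinct set of atoms, giving 4 matches.

4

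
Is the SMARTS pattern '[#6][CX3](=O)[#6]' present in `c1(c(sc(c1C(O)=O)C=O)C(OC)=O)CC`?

The pattern [#6][CX3](=O)[#6] describes a carbonyl carbon (no H) flanked by two carbons — a ketone.
The closest candidate here is an aldehyde (-CHO), but the carbonyl carbon has H1, so it is not flanked by two carbons. No other fragment satisfies the full query, so there is no match.

No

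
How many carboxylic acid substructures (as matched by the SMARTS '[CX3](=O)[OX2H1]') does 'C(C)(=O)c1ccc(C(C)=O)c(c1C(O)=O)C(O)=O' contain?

[CX3](=O)[OX2H1] is the SMARTS for a carboxylic acid: an sp2 carbon double-bonded to O and single-bonded to an -OH oxygen.
The molecule carries 2 separate instances of a carboxylic acid group (-C(=O)OH) meeting every constraint; each maps to a distinct set of atoms, giving 2 matches.

2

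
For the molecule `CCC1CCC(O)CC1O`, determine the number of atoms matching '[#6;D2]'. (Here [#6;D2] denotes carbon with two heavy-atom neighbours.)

4

The query [#6;D2] means: any carbon bonded to exactly two heavy atoms.
Check the 10 heavy atoms by environment: 4× C (D2) → match; 3× C (D3) → no; 2× O (D1) → no; 1× C (D1) → no.
That gives 4 matching atoms.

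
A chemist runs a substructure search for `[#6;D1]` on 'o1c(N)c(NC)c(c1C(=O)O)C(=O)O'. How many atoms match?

1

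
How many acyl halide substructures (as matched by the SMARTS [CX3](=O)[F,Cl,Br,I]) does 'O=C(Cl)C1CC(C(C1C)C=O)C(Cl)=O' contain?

[CX3](=O)[F,Cl,Br,I] is the SMARTS for an acyl halide: a carbonyl carbon bonded to a halogen.
The molecule carries 2 separate instances of an acyl chloride (-C(=O)Cl) meeting every constraint; each maps to a distinct set of atoms, giving 2 matches.

2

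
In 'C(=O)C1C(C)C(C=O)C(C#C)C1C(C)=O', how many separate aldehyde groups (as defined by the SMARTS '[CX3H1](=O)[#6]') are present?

2

[CX3H1](=O)[#6] is the SMARTS for an aldehyde: an sp2 carbon with one H, double-bonded to O and single-bonded to carbon.
The molecule carries 2 separate instances of an aldehyde (-CHO) meeting every constraint; each maps to a distinct set of atoms, giving 2 matches.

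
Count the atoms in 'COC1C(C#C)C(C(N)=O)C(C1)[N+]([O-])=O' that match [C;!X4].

3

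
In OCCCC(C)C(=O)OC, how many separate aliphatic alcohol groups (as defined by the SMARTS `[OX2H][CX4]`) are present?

1

[OX2H][CX4] is the SMARTS for an aliphatic alcohol: a hydroxyl oxygen bound to an sp3 (X4) carbon.
Exactly one fragment in the molecule meets all constraints, giving 1 match.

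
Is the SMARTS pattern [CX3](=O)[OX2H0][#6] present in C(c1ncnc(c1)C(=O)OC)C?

The pattern [CX3](=O)[OX2H0][#6] describes a carbonyl carbon bonded to an oxygen that is itself bonded to carbon (no H on that O) — an ester.
The molecule carries a methyl-ester group (-C(=O)OCH3), whose atoms satisfy every constraint of the query, so the pattern matches.

Yes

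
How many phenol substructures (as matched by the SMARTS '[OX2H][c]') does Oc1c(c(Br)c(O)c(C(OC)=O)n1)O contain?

3

[OX2H][c] is the SMARTS for a phenol: a hydroxyl oxygen attached to an aromatic carbon.
The molecule carries 3 separate instances of a hydroxyl group (-OH) meeting every constraint; each maps to a distinct set of atoms, giving 3 matches.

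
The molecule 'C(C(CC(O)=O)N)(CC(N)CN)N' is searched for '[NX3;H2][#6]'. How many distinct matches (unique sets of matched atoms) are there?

[NX3;H2][#6] is the SMARTS for a primary amine: a trivalent nitrogen with two H attached to carbon.
The molecule carries 4 separate instances of a primary amino group (-NH2) meeting every constraint; each maps to a distinct set of atoms, giving 4 matches.

4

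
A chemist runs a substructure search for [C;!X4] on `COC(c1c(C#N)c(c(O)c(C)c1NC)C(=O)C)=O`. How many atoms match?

3

The query [C;!X4] means: aliphatic carbon that does not have four total connections.
Check the 19 heavy atoms by environment: 6× c (aromatic, X3) → no; 1× N (X3) → no; 4× C (X4) → no; 2× O (X2) → no; 1× C (X2) → match; 1× N (X1) → no; 2× C (X3) → match; 2× O (X1) → no.
Summing the matching environments: 1 + 2 = 3 matching atoms.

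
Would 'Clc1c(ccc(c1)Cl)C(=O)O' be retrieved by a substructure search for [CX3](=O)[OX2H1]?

Yes

The pattern [CX3](=O)[OX2H1] describes an sp2 carbon double-bonded to O and single-bonded to an -OH oxygen — a carboxylic acid.
The molecule carries a carboxylic acid group (-C(=O)OH), whose atoms satisfy every constraint of the query, so the pattern matches.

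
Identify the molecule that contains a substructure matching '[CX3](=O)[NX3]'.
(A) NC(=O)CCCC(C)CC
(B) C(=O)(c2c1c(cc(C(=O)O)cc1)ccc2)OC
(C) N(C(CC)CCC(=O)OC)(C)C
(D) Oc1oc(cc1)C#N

A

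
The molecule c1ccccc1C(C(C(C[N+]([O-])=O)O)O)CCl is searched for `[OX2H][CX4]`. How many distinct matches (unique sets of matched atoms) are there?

2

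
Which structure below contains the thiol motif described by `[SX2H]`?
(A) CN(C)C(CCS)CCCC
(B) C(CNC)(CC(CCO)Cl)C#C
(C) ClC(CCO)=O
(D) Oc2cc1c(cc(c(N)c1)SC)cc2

[SX2H] describes an aliphatic sulfur with two connections, one being H (a thiol).
(A) contains a thiol (-SH), which satisfies every atom and bond constraint.
(B) has a hydroxyl group (-OH) but it is an -OH, not an -SH.
(C) has a hydroxyl group (-OH) but it is an -OH, not an -SH.
(D) has a methylthio ether (-SCH3) but the sulfur has H0 (bonded to two carbons), not H1.
So the answer is (A).

A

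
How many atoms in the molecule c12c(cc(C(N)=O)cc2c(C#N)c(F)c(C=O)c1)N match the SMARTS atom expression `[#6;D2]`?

The query [#6;D2] means: any carbon bonded to exactly two heavy atoms.
Check the 19 heavy atoms by environment: 7× c (aromatic, D3) → no; 3× c (aromatic, D2) → match; 2× C (D2) → match; 2× O (D1) → no; 1× F (D1) → no; 1× C (D3) → no; 3× N (D1) → no.
Summing the matching environments: 3 + 2 = 5 matching atoms.

5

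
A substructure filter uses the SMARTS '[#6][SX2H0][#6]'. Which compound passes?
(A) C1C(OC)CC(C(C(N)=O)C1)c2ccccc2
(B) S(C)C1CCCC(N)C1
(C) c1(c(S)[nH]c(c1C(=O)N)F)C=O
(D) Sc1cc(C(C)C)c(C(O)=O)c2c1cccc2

[#6][SX2H0][#6] describes an aliphatic sulfur bridging two carbons with no H on the sulfur (a thioether).
(A) has a methoxy ether (-OCH3) but the bridging atom is O, not S.
(B) contains a methylthio ether (-SCH3), which satisfies every atom and bond constraint.
(C) has a thiol (-SH) but the sulfur has H1, not H0 bridging two carbons.
(D) has a thiol (-SH) but the sulfur has H1, not H0 bridging two carbons.
So the answer is (B).

B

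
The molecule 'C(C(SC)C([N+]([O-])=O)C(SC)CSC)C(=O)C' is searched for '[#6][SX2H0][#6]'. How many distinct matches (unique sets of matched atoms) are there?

3

[#6][SX2H0][#6] is the SMARTS for a thioether: an aliphatic sulfur bridging two carbons with no H on the sulfur.
The molecule carries 3 separate instances of a methylthio ether (-SCH3) meeting every constraint; each maps to a distinct set of atoms, giving 3 matches.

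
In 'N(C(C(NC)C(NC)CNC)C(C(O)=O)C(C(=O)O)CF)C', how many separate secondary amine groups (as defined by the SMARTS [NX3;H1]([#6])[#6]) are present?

[NX3;H1]([#6])[#6] is the SMARTS for a secondary amine: a trivalent nitrogen with one H, bonded to two carbons.
The molecule carries 4 separate instances of an N-methylamino group (-NHCH3) meeting every constraint; each maps to a distinct set of atoms, giving 4 matches.

4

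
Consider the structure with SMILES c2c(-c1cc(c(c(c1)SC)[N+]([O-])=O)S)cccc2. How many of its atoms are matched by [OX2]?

0

The query [OX2] means: aliphatic oxygen with two total connections — ether, hydroxyl, or ester single-bond O.
Check the 18 heavy atoms by environment: 12× c (aromatic, X3) → no; 1× N (charge +1, X3) → no; 1× O (charge -1, X1) → no; 1× O (X1) → no; 2× S (X2) → no; 1× C (X4) → no.
No environment satisfies the query, so 0 matching atoms.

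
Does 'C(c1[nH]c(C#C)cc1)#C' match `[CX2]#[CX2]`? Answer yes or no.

Yes

The pattern [CX2]#[CX2] describes a carbon-carbon triple bond — an alkyne.
The molecule carries an ethynyl group (-C#CH), whose atoms satisfy every constraint of the query, so the pattern matches.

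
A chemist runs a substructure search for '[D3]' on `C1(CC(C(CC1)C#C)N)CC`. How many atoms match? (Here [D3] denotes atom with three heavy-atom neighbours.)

3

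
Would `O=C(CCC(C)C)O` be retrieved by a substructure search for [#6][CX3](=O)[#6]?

No

The pattern [#6][CX3](=O)[#6] describes a carbonyl carbon (no H) flanked by two carbons — a ketone.
The closest candidate here is a carboxylic acid group (-C(=O)OH), but one neighbour of the carbonyl carbon is O, not C. No other fragment satisfies the full query, so there is no match.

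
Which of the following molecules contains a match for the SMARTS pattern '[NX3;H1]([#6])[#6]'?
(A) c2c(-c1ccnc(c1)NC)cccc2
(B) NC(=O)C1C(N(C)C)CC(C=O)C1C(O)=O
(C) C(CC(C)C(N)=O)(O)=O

A

[NX3;H1]([#6])[#6] describes a trivalent nitrogen with one H, bonded to two carbons (a secondary amine).
(A) contains an N-methylamino group (-NHCH3), which satisfies every atom and bond constraint.
(B) has a primary amide (-C(=O)NH2) but the -C(=O)NH2 nitrogen has H2, not H1.
(C) has a primary amide (-C(=O)NH2) but the -C(=O)NH2 nitrogen has H2, not H1.
So the answer is (A).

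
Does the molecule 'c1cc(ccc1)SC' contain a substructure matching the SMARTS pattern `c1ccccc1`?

The pattern c1ccccc1 describes six aromatic carbons in a ring — a benzene ring.
The required atom environment is present in the molecule, so the pattern matches.

Yes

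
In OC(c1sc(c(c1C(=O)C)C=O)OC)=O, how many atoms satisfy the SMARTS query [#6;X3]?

The query [#6;X3] means: any carbon (aromatic or not) with three total connections.
Check the 15 heavy atoms by environment: 1× s (aromatic, X2) → no; 4× c (aromatic, X3) → match; 2× O (X2) → no; 2× C (X4) → no; 3× C (X3) → match; 3× O (X1) → no.
Summing the matching environments: 4 + 3 = 7 matching atoms.

7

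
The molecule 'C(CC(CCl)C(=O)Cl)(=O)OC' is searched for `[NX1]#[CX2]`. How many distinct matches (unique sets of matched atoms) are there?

[NX1]#[CX2] is the SMARTS for a nitrile: a nitrogen triple-bonded to a two-connected carbon.
No fragment in the molecule satisfies every constraint, giving 0 matches.

0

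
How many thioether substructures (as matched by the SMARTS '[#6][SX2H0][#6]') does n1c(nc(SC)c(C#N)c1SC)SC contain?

3

[#6][SX2H0][#6] is the SMARTS for a thioether: an aliphatic sulfur bridging two carbons with no H on the sulfur.
The molecule carries 3 separate instances of a methylthio ether (-SCH3) meeting every constraint; each maps to a distinct set of atoms, giving 3 matches.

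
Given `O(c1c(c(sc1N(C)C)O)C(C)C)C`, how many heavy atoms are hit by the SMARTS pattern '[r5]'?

The query [r5] means: r5 matches atoms in a five-membered ring.
Check the 14 heavy atoms by environment: 1× s (aromatic, in 5-ring) → match; 4× c (aromatic, in 5-ring) → match; 2× O (acyclic) → no; 6× C (acyclic) → no; 1× N (acyclic) → no.
Summing the matching environments: 1 + 4 = 5 matching atoms.

5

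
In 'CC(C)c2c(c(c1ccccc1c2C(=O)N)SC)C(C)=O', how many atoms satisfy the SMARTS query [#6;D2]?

4

The query [#6;D2] means: any carbon bonded to exactly two heavy atoms.
Check the 21 heavy atoms by environment: 6× c (aromatic, D3) → no; 4× c (aromatic, D2) → match; 3× C (D3) → no; 2× O (D1) → no; 1× N (D1) → no; 4× C (D1) → no; 1× S (D2) → no.
That gives 4 matching atoms.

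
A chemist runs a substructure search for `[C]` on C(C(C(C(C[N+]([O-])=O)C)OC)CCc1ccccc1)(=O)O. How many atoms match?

9

The query [C] means: uppercase C matches aliphatic (non-aromatic) carbon only.
Check the 21 heavy atoms by environment: 9× C → match; 6× c (aromatic) → no; 4× O → no; 1× N (charge +1) → no; 1× O (charge -1) → no.
That gives 9 matching atoms.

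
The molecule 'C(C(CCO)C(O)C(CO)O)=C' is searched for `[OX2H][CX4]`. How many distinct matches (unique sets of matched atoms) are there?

[OX2H][CX4] is the SMARTS for an aliphatic alcohol: a hydroxyl oxygen bound to an sp3 (X4) carbon.
The molecule carries 4 separate instances of a hydroxyl group (-OH) meeting every constraint; each maps to a distinct set of atoms, giving 4 matches.

4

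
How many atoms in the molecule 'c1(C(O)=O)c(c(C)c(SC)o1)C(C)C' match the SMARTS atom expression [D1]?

The query [D1] means: atom with exactly one heavy-atom neighbour (degree 1).
Check the 14 heavy atoms by environment: 1× o (aromatic, D2) → no; 4× c (aromatic, D3) → no; 2× C (D3) → no; 4× C (D1) → match; 2× O (D1) → match; 1× S (D2) → no.
Summing the matching environments: 4 + 2 = 6 matching atoms.

6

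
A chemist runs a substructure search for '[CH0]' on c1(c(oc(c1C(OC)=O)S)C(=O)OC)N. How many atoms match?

2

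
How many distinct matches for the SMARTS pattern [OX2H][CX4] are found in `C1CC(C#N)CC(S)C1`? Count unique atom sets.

[OX2H][CX4] is the SMARTS for an aliphatic alcohol: a hydroxyl oxygen bound to an sp3 (X4) carbon.
No fragment in the molecule satisfies every constraint, giving 0 matches.

0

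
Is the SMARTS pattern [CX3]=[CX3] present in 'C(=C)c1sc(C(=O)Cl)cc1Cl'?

Yes

The pattern [CX3]=[CX3] describes a non-aromatic C=C double bond between two sp2 carbons — an alkene.
The molecule carries a vinyl group (-CH=CH2), whose atoms satisfy every constraint of the query, so the pattern matches.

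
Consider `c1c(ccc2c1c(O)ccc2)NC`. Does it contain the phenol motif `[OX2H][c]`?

The pattern [OX2H][c] describes a hydroxyl oxygen attached to an aromatic carbon — a phenol.
The molecule carries a hydroxyl group (-OH), whose atoms satisfy every constraint of the query, so the pattern matches.

Yes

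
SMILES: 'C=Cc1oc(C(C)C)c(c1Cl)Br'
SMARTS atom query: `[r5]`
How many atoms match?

5

The query [r5] means: r5 matches atoms in a five-membered ring.
Check the 12 heavy atoms by environment: 1× o (aromatic, in 5-ring) → match; 4× c (aromatic, in 5-ring) → match; 5× C (acyclic) → no; 1× Br (acyclic) → no; 1× Cl (acyclic) → no.
Summing the matching environments: 1 + 4 = 5 matching atoms.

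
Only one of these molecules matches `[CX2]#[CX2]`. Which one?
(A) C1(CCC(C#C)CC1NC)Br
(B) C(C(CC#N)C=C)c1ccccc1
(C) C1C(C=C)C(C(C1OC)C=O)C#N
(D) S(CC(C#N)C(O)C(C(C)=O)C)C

A

[CX2]#[CX2] describes a carbon-carbon triple bond (an alkyne).
(A) contains an ethynyl group (-C#CH), which satisfies every atom and bond constraint.
(B) has a vinyl group (-CH=CH2) but the C=C is a double bond; both carbons are CX3, not CX2.
(C) has a nitrile (-C#N) but the triple bond is C#N, not C#C.
(D) has a nitrile (-C#N) but the triple bond is C#N, not C#C.
So the answer is (A).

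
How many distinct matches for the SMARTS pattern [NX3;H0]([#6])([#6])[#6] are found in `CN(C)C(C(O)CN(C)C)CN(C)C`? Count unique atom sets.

[NX3;H0]([#6])([#6])[#6] is the SMARTS for a tertiary amine: a trivalent nitrogen with no H, bonded to three carbons.
The molecule carries 3 separate instances of a dimethylamino group (-N(CH3)2) meeting every constraint; each maps to a distinct set of atoms, giving 3 matches.

3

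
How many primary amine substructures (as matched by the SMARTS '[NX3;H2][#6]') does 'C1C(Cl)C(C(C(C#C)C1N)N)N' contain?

3

[NX3;H2][#6] is the SMARTS for a primary amine: a trivalent nitrogen with two H attached to carbon.
The molecule carries 3 separate instances of a primary amino group (-NH2) meeting every constraint; each maps to a distinct set of atoms, giving 3 matches.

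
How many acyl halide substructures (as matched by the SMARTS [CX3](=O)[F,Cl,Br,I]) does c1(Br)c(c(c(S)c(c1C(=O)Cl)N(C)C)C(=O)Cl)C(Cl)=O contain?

3

[CX3](=O)[F,Cl,Br,I] is the SMARTS for an acyl halide: a carbonyl carbon bonded to a halogen.
The molecule carries 3 separate instances of an acyl chloride (-C(=O)Cl) meeting every constraint; each maps to a distinct set of atoms, giving 3 matches.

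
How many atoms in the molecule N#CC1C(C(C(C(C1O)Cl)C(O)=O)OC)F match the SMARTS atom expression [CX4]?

7

The query [CX4] means: C with X4: aliphatic carbon with exactly 4 total connections (bonds + H).
Check the 16 heavy atoms by environment: 7× C (X4) → match; 3× O (X2) → no; 1× Cl (X1) → no; 1× C (X3) → no; 1× O (X1) → no; 1× C (X2) → no; 1× N (X1) → no; 1× F (X1) → no.
That gives 7 matching atoms.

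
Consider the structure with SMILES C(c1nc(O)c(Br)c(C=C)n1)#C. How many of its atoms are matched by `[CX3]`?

The query [CX3] means: C with X3: aliphatic carbon with exactly 3 total connections.
Check the 12 heavy atoms by environment: 2× n (aromatic, X2) → no; 4× c (aromatic, X3) → no; 2× C (X3) → match; 1× O (X2) → no; 1× Br (X1) → no; 2× C (X2) → no.
That gives 2 matching atoms.

2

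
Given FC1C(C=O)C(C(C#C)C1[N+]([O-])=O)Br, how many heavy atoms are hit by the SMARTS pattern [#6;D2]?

2

The query [#6;D2] means: any carbon bonded to exactly two heavy atoms.
Check the 14 heavy atoms by environment: 5× C (D3) → no; 1× N (charge +1, D3) → no; 1× O (charge -1, D1) → no; 2× O (D1) → no; 2× C (D2) → match; 1× F (D1) → no; 1× Br (D1) → no; 1× C (D1) → no.
That gives 2 matching atoms.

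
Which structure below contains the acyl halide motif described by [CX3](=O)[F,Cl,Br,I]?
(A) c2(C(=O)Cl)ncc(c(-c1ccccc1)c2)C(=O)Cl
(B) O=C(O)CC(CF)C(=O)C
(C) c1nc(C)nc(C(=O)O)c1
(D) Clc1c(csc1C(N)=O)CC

[CX3](=O)[F,Cl,Br,I] describes a carbonyl carbon bonded to a halogen (an acyl halide).
(A) contains an acyl chloride (-C(=O)Cl), which satisfies every atom and bond constraint.
(B) has a carboxylic acid group (-C(=O)OH) but the carbonyl is bonded to -OH, not to a halogen.
(C) has a carboxylic acid group (-C(=O)OH) but the carbonyl is bonded to -OH, not to a halogen.
(D) has a chloro substituent but the Cl is not on a carbonyl carbon.
So the answer is (A).

A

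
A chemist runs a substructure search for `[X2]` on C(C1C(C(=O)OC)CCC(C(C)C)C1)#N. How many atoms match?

2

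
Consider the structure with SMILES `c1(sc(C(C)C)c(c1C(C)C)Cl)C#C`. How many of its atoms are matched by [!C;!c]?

The query [!C;!c] means: neither aliphatic nor aromatic carbon — same as [!#6].
Check the 14 heavy atoms by environment: 1× s (aromatic) → match; 4× c (aromatic) → no; 8× C → no; 1× Cl → match.
Summing the matching environments: 1 + 1 = 2 matching atoms.

2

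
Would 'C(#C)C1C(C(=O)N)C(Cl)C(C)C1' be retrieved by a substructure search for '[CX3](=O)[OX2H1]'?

No

The pattern [CX3](=O)[OX2H1] describes an sp2 carbon double-bonded to O and single-bonded to an -OH oxygen — a carboxylic acid.
The closest candidate here is a primary amide (-C(=O)NH2), but the carbonyl is bonded to N, not to an -OH oxygen. No other fragment satisfies the full query, so there is no match.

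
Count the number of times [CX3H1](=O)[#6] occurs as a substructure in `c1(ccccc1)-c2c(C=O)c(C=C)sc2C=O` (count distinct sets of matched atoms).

[CX3H1](=O)[#6] is the SMARTS for an aldehyde: an sp2 carbon with one H, double-bonded to O and single-bonded to carbon.
The molecule carries 2 separate instances of an aldehyde (-CHO) meeting every constraint; each maps to a distinct set of atoms, giving 2 matches.

2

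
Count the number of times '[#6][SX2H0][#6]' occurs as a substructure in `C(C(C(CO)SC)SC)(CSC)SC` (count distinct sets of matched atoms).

4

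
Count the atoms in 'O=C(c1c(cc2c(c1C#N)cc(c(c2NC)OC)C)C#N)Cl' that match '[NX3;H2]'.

The query [NX3;H2] means: aliphatic N with 3 total connections, two of them H — an -NH2 nitrogen (amine or amide).
Check the 22 heavy atoms by environment: 8× c (aromatic, H0, X3) → no; 2× c (aromatic, H1, X3) → no; 2× C (H0, X2) → no; 2× N (H0, X1) → no; 1× O (H0, X2) → no; 3× C (H3, X4) → no; 1× N (H1, X3) → no; 1× C (H0, X3) → no; 1× O (H0, X1) → no; 1× Cl (H0, X1) → no.
No environment satisfies the query, so 0 matching atoms.

0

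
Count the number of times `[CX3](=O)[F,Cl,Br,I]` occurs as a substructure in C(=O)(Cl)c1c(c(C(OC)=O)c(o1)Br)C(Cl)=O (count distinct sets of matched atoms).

2

[CX3](=O)[F,Cl,Br,I] is the SMARTS for an acyl halide: a carbonyl carbon bonded to a halogen.
The molecule carries 2 separate instances of an acyl chloride (-C(=O)Cl) meeting every constraint; each maps to a distinct set of atoms, giving 2 matches.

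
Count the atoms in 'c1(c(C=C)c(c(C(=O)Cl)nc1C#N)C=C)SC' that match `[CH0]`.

2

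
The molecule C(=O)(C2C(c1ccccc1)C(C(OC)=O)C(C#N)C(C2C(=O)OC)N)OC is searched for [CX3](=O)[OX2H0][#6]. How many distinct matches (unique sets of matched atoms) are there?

3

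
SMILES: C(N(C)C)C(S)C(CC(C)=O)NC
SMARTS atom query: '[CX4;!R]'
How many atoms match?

The query [CX4;!R] means: aliphatic carbon with four total connections, not in a ring.
Check the 13 heavy atoms by environment: 8× C (X4, acyclic) → match; 1× S (X2, acyclic) → no; 2× N (X3, acyclic) → no; 1× C (X3, acyclic) → no; 1× O (X1, acyclic) → no.
That gives 8 matching atoms.

8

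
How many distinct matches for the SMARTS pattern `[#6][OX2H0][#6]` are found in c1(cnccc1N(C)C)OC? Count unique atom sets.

[#6][OX2H0][#6] is the SMARTS for an ether: an aliphatic oxygen bridging two carbons with no H on the oxygen.
Exactly one fragment in the molecule meets all constraints, giving 1 match.

1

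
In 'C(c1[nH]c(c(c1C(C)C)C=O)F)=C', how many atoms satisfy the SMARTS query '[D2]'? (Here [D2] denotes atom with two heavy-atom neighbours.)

3

The query [D2] means: atom with exactly two heavy-atom neighbours.
Check the 13 heavy atoms by environment: 1× n (aromatic, D2) → match; 4× c (aromatic, D3) → no; 2× C (D2) → match; 1× O (D1) → no; 1× F (D1) → no; 1× C (D3) → no; 3× C (D1) → no.
Summing the matching environments: 1 + 2 = 3 matching atoms.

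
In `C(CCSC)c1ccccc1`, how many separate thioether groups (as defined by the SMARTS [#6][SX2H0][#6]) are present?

1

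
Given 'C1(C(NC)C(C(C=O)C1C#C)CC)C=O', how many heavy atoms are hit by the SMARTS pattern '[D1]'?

5

The query [D1] means: atom with exactly one heavy-atom neighbour (degree 1).
Check the 15 heavy atoms by environment: 5× C (D3) → no; 4× C (D2) → no; 2× O (D1) → match; 1× N (D2) → no; 3× C (D1) → match.
Summing the matching environments: 2 + 3 = 5 matching atoms.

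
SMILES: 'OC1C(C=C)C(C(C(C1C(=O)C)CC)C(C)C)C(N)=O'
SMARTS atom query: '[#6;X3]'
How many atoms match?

4

The query [#6;X3] means: any carbon (aromatic or not) with three total connections.
Check the 20 heavy atoms by environment: 12× C (X4) → no; 4× C (X3) → match; 2× O (X1) → no; 1× N (X3) → no; 1× O (X2) → no.
That gives 4 matching atoms.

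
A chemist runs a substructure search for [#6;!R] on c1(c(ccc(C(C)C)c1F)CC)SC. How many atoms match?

6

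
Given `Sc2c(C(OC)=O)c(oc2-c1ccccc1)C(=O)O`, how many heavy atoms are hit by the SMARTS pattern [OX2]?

2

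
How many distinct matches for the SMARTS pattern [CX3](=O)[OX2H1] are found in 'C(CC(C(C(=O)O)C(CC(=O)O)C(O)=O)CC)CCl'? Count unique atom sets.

[CX3](=O)[OX2H1] is the SMARTS for a carboxylic acid: an sp2 carbon double-bonded to O and single-bonded to an -OH oxygen.
The molecule carries 3 separate instances of a carboxylic acid group (-C(=O)OH) meeting every constraint; each maps to a distinct set of atoms, giving 3 matches.

3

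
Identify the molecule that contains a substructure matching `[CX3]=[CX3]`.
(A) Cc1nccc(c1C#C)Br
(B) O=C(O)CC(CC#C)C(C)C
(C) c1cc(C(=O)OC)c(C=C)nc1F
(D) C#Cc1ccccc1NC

C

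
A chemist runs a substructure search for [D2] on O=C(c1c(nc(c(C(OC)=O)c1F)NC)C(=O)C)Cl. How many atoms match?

The query [D2] means: atom with exactly two heavy-atom neighbours.
Check the 19 heavy atoms by environment: 1× n (aromatic, D2) → match; 5× c (aromatic, D3) → no; 1× N (D2) → match; 3× C (D1) → no; 1× F (D1) → no; 3× C (D3) → no; 3× O (D1) → no; 1× Cl (D1) → no; 1× O (D2) → match.
Summing the matching environments: 1 + 1 + 1 = 3 matching atoms.

3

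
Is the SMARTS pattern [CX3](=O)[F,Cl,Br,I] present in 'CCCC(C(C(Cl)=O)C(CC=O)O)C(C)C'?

Yes

The pattern [CX3](=O)[F,Cl,Br,I] describes a carbonyl carbon bonded to a halogen — an acyl halide.
The molecule carries an acyl chloride (-C(=O)Cl), whose atoms satisfy every constraint of the query, so the pattern matches.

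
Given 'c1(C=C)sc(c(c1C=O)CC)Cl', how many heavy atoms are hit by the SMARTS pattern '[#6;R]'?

The query [#6;R] means: carbon that is part of a ring.
Check the 12 heavy atoms by environment: 1× s (aromatic, in 5-ring) → no; 4× c (aromatic, in 5-ring) → match; 1× Cl (acyclic) → no; 5× C (acyclic) → no; 1× O (acyclic) → no.
That gives 4 matching atoms.

4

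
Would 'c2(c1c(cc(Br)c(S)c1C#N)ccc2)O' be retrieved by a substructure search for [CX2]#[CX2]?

The pattern [CX2]#[CX2] describes a carbon-carbon triple bond — an alkyne.
The closest candidate here is a nitrile (-C#N), but the triple bond is C#N, not C#C. No other fragment satisfies the full query, so there is no match.

No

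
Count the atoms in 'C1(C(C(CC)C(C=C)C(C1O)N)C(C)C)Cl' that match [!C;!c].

The query [!C;!c] means: neither aliphatic nor aromatic carbon — same as [!#6].
Check the 16 heavy atoms by environment: 13× C → no; 1× O → match; 1× Cl → match; 1× N → match.
Summing the matching environments: 1 + 1 + 1 = 3 matching atoms.

3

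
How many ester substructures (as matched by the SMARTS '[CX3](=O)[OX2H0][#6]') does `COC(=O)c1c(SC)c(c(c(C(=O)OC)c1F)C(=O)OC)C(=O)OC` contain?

4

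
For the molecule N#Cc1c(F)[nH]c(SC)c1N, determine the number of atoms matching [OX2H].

0

The query [OX2H] means: aliphatic oxygen with two connections, one of which is H — an -OH oxygen.
Check the 11 heavy atoms by environment: 1× n (aromatic, H1, X3) → no; 4× c (aromatic, H0, X3) → no; 1× F (H0, X1) → no; 1× C (H0, X2) → no; 1× N (H0, X1) → no; 1× S (H0, X2) → no; 1× C (H3, X4) → no; 1× N (H2, X3) → no.
No environment satisfies the query, so 0 matching atoms.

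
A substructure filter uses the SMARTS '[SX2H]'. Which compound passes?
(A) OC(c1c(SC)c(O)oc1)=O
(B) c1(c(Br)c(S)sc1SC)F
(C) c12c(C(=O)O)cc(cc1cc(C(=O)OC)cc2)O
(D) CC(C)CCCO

B

[SX2H] describes an aliphatic sulfur with two connections, one being H (a thiol).
(A) has a methylthio ether (-SCH3) but the sulfur has H0 (bonded to two carbons), not H1.
(B) contains a thiol (-SH), which satisfies every atom and bond constraint.
(C) has a hydroxyl group (-OH) but it is an -OH, not an -SH.
(D) has a hydroxyl group (-OH) but it is an -OH, not an -SH.
So the answer is (B).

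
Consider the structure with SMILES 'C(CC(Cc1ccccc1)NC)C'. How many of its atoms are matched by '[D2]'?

9

The query [D2] means: atom with exactly two heavy-atom neighbours.
Check the 13 heavy atoms by environment: 3× C (D2) → match; 1× C (D3) → no; 1× N (D2) → match; 2× C (D1) → no; 1× c (aromatic, D3) → no; 5× c (aromatic, D2) → match.
Summing the matching environments: 3 + 1 + 5 = 9 matching atoms.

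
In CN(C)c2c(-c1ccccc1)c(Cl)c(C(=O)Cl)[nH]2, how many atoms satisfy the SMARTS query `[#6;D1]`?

2

The query [#6;D1] means: carbon bonded to exactly one heavy atom.
Check the 18 heavy atoms by environment: 1× n (aromatic, D2) → no; 5× c (aromatic, D3) → no; 2× Cl (D1) → no; 1× N (D3) → no; 2× C (D1) → match; 5× c (aromatic, D2) → no; 1× C (D3) → no; 1× O (D1) → no.
That gives 2 matching atoms.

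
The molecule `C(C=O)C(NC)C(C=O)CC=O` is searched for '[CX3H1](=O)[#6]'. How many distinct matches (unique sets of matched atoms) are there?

3

[CX3H1](=O)[#6] is the SMARTS for an aldehyde: an sp2 carbon with one H, double-bonded to O and single-bonded to carbon.
The molecule carries 3 separate instances of an aldehyde (-CHO) meeting every constraint; each maps to a distinct set of atoms, giving 3 matches.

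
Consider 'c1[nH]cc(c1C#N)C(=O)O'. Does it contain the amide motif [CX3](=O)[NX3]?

The pattern [CX3](=O)[NX3] describes a carbonyl carbon bonded to a trivalent nitrogen — an amide.
The closest candidate here is a carboxylic acid group (-C(=O)OH), but the carbonyl is bonded to O, not to an NX3 nitrogen. No other fragment satisfies the full query, so there is no match.

No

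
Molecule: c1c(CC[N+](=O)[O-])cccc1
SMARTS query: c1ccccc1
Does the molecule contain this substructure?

The pattern c1ccccc1 describes six aromatic carbons in a ring — a benzene ring.
The molecule carries a phenyl ring, whose atoms satisfy every constraint of the query, so the pattern matches.

Yes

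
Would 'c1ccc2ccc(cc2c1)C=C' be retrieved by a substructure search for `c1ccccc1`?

The pattern c1ccccc1 describes six aromatic carbons in a ring — a benzene ring.
The required atom environment is present in the molecule, so the pattern matches.

Yes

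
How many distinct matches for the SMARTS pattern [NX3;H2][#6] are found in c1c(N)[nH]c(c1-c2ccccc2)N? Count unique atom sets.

2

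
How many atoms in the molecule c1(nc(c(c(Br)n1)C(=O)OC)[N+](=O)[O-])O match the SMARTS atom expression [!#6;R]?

2

Check the 15 heavy atoms by environment: 2× n (aromatic, in 6-ring) → match; 4× c (aromatic, in 6-ring) → no; 1× N (charge +1, acyclic) → no; 1× O (charge -1, acyclic) → no; 4× O (acyclic) → no; 2× C (acyclic) → no; 1× Br (acyclic) → no.
That gives 2 matching atoms.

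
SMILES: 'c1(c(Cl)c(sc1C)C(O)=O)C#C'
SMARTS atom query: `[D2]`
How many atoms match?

The query [D2] means: atom with exactly two heavy-atom neighbours.
Check the 12 heavy atoms by environment: 1× s (aromatic, D2) → match; 4× c (aromatic, D3) → no; 1× Cl (D1) → no; 1× C (D2) → match; 2× C (D1) → no; 1× C (D3) → no; 2× O (D1) → no.
Summing the matching environments: 1 + 1 = 2 matching atoms.

2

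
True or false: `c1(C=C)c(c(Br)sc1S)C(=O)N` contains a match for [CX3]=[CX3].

True

The pattern [CX3]=[CX3] describes a non-aromatic C=C double bond between two sp2 carbons — an alkene.
The molecule carries a vinyl group (-CH=CH2), whose atoms satisfy every constraint of the query, so the pattern matches.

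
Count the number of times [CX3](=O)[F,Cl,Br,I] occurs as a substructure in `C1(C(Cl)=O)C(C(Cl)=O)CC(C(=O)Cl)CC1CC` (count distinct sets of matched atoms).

3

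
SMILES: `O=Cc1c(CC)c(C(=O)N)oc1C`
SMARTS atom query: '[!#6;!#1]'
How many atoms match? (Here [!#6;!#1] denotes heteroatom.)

4

Check the 13 heavy atoms by environment: 1× o (aromatic) → match; 4× c (aromatic) → no; 5× C → no; 2× O → match; 1× N → match.
Summing the matching environments: 1 + 2 + 1 = 4 matching atoms.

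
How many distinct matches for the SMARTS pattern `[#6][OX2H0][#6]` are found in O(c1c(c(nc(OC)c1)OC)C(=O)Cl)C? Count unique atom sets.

[#6][OX2H0][#6] is the SMARTS for an ether: an aliphatic oxygen bridging two carbons with no H on the oxygen.
The molecule carries 3 separate instances of a methoxy ether (-OCH3) meeting every constraint; each maps to a distinct set of atoms, giving 3 matches.

3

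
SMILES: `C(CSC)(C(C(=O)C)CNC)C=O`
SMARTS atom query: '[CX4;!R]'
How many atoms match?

7

The query [CX4;!R] means: aliphatic carbon with four total connections, not in a ring.
Check the 13 heavy atoms by environment: 7× C (X4, acyclic) → match; 1× S (X2, acyclic) → no; 1× N (X3, acyclic) → no; 2× C (X3, acyclic) → no; 2× O (X1, acyclic) → no.
That gives 7 matching atoms.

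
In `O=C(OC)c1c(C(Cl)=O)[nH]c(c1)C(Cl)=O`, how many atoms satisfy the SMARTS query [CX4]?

Check the 15 heavy atoms by environment: 1× n (aromatic, X3) → no; 4× c (aromatic, X3) → no; 3× C (X3) → no; 3× O (X1) → no; 1× O (X2) → no; 1× C (X4) → match; 2× Cl (X1) → no.
That gives 1 matching atom.

1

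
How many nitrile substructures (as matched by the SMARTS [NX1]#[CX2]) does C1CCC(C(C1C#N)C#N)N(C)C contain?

2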